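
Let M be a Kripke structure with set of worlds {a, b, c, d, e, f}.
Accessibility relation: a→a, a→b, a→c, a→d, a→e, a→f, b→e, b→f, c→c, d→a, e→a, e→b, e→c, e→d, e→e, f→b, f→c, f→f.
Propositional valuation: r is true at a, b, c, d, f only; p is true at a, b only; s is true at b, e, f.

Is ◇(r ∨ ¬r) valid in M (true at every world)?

Yes

Let φ = ◇(r ∨ ¬r). Evaluate φ at each world:
  a (successors {a, b, c, d, e, f}): φ is true.
  b (successors {e, f}): φ is true.
  c (successors {c}): φ is true.
  d (successors {a}): φ is true.
  e (successors {a, b, c, d, e}): φ is true.
  f (successors {b, c, f}): φ is true.
For instance, at b:
  At b: ◇(r ∨ ¬r) requires r ∨ ¬r at some successor in {e, f}.
    r ∨ ¬r holds at e, so ◇(r ∨ ¬r) is true at b.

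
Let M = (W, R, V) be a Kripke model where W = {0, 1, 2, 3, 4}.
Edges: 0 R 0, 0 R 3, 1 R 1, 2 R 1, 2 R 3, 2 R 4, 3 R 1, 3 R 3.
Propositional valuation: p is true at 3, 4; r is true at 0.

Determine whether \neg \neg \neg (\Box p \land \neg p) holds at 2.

Yes

Recall that \Box ψ holds at a world iff ψ holds at every accessible world, and \Diamond ψ holds iff ψ holds at some accessible world.
At 2: \neg \neg (\Box p \land \neg p) is false, so \neg \neg \neg (\Box p \land \neg p) is true.
  At 2: \neg (\Box p \land \neg p) is true, so \neg \neg (\Box p \land \neg p) is false.
    At 2: \Box p \land \neg p is false, so \neg (\Box p \land \neg p) is true.
      At 2: \Box p is false, \neg p is true, so \Box p \land \neg p is false.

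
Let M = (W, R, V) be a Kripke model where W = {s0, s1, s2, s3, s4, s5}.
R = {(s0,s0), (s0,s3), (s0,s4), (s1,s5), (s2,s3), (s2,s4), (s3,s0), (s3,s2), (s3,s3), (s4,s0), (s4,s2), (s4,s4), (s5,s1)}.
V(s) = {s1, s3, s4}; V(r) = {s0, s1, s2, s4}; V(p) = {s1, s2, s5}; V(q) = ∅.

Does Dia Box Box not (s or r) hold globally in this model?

Recall that Box ψ holds at a world iff ψ holds at every accessible world, and Dia ψ holds iff ψ holds at some accessible world.
Let φ = Dia Box Box not (s or r). Evaluate φ at each world:
  s0 (successors {s0, s3, s4}): φ is false.
  s1 (successors {s5}): φ is true.
  s2 (successors {s3, s4}): φ is false.
  s3 (successors {s0, s2, s3}): φ is false.
  s4 (successors {s0, s2, s4}): φ is false.
  s5 (successors {s1}): φ is false.
Detail at s0 (counterexample):
  At s0: Dia Box Box not (s or r) requires Box Box not (s or r) at some successor in {s0, s3, s4}.
    At s0: Box Box not (s or r) is false.
    At s3: Box Box not (s or r) is false.
    At s4: Box Box not (s or r) is false.
  So Dia Box Box not (s or r) is false at s0.

No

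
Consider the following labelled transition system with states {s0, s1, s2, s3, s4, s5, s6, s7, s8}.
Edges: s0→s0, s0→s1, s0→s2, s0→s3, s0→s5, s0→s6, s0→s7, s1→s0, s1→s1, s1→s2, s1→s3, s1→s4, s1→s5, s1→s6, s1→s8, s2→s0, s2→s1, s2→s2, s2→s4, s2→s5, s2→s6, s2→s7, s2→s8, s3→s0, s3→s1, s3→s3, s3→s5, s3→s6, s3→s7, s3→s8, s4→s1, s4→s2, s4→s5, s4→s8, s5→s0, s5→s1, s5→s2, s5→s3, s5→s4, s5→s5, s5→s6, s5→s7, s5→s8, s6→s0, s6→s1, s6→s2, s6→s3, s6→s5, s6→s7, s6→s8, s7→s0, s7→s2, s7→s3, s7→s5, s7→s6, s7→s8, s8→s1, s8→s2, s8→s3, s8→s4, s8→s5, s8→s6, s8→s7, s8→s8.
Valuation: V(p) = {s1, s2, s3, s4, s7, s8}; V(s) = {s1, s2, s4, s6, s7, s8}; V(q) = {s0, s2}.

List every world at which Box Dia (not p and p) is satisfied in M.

Let φ = Box Dia (not p and p). Evaluate φ at each world:
  s0 (successors {s0, s1, s2, s3, s5, s6, s7}): φ is false.
  s1 (successors {s0, s1, s2, s3, s4, s5, s6, s8}): φ is false.
  s2 (successors {s0, s1, s2, s4, s5, s6, s7, s8}): φ is false.
  s3 (successors {s0, s1, s3, s5, s6, s7, s8}): φ is false.
  s4 (successors {s1, s2, s5, s8}): φ is false.
  s5 (successors {s0, s1, s2, s3, s4, s5, s6, s7, s8}): φ is false.
  s6 (successors {s0, s1, s2, s3, s5, s7, s8}): φ is false.
  s7 (successors {s0, s2, s3, s5, s6, s8}): φ is false.
  s8 (successors {s1, s2, s3, s4, s5, s6, s7, s8}): φ is false.
For instance, at s0:
  At s0: Box Dia (not p and p) requires Dia (not p and p) at every successor {s0, s1, s2, s3, s5, s6, s7}.
    Dia (not p and p) fails at s0, so Box Dia (not p and p) is false at s0.
      At s0: Dia (not p and p) requires not p and p at some successor in {s0, s1, s2, s3, s5, s6, s7}.
        At s0: not p and p is false.
        At s1: not p and p is false.
        At s2: not p and p is false.
        At s3: not p and p is false.
        At s5: not p and p is false.
        At s6: not p and p is false.
        At s7: not p and p is false.
      So Dia (not p and p) is false at s0.
Satisfying worlds: none.

none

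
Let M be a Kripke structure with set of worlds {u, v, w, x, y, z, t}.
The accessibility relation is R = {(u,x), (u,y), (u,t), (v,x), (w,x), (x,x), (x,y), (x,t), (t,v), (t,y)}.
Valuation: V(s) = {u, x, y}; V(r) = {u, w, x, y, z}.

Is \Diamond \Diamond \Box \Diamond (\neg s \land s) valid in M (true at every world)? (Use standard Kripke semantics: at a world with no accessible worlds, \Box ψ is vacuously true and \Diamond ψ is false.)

No

Recall that \Box ψ holds at a world iff ψ holds at every accessible world, and \Diamond ψ holds iff ψ holds at some accessible world.
Let φ = \Diamond \Diamond \Box \Diamond (\neg s \land s). Evaluate φ at each world:
  u (successors {x, y, t}): φ is true.
  v (successors {x}): φ is true.
  w (successors {x}): φ is true.
  x (successors {x, y, t}): φ is true.
  y (successors ∅): φ is false.
  z (successors ∅): φ is false.
  t (successors {v, y}): φ is false.
Detail at y (counterexample):
  At y: no accessible worlds, so \Diamond \Diamond \Box \Diamond (\neg s \land s) is false.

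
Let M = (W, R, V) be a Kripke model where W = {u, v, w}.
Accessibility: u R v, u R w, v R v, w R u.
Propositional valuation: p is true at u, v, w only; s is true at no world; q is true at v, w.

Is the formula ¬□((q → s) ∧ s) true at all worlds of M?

Yes

Let φ = ¬□((q → s) ∧ s). Evaluate φ at each world:
  u (successors {v, w}): φ is true.
  v (successors {v}): φ is true.
  w (successors {u}): φ is true.
For instance, at v:
  At v: □((q → s) ∧ s) is false, so ¬□((q → s) ∧ s) is true.
    At v: □((q → s) ∧ s) requires (q → s) ∧ s at every successor {v}.
      (q → s) ∧ s fails at v, so □((q → s) ∧ s) is false at v.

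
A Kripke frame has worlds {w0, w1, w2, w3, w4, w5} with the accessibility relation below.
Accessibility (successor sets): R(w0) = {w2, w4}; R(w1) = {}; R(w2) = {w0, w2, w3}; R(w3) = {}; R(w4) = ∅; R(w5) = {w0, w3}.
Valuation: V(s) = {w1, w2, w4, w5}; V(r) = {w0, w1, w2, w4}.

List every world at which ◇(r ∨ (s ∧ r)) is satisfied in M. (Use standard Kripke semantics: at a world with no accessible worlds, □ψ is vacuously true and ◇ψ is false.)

Let φ = ◇(r ∨ (s ∧ r)). Evaluate φ at each world:
  w0 (successors {w2, w4}): φ is true.
  w1 (successors ∅): φ is false.
  w2 (successors {w0, w2, w3}): φ is true.
  w3 (successors ∅): φ is false.
  w4 (successors ∅): φ is false.
  w5 (successors {w0, w3}): φ is true.
For instance, at w5:
  At w5: ◇(r ∨ (s ∧ r)) requires r ∨ (s ∧ r) at some successor in {w0, w3}.
    r ∨ (s ∧ r) holds at w0, so ◇(r ∨ (s ∧ r)) is true at w5.
Satisfying worlds: {w0, w2, w5}

w0, w2, w5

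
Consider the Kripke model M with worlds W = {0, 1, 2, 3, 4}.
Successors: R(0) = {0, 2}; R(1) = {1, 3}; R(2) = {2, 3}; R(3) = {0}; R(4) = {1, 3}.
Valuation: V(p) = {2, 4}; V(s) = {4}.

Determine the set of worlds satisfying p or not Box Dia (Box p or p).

1, 2, 4

Let φ = p or not Box Dia (Box p or p). Evaluate φ at each world:
  0 (successors {0, 2}): φ is false.
  1 (successors {1, 3}): φ is true.
  2 (successors {2, 3}): φ is true.
  3 (successors {0}): φ is false.
  4 (successors {1, 3}): φ is true.
For instance, at 1:
  At 1: p is false, not Box Dia (Box p or p) is true, so p or not Box Dia (Box p or p) is true.
    At 1: Box Dia (Box p or p) is false, so not Box Dia (Box p or p) is true.
      At 1: Box Dia (Box p or p) requires Dia (Box p or p) at every successor {1, 3}.
        Dia (Box p or p) fails at 1, so Box Dia (Box p or p) is false at 1.
Satisfying worlds: {1, 2, 4}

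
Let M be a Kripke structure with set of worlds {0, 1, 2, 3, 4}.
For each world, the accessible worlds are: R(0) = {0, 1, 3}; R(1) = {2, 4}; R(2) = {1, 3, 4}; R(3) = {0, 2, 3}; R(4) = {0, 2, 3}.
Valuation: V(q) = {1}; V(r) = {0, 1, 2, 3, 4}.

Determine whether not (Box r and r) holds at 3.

At 3: Box r and r is true, so not (Box r and r) is false.
  At 3: Box r is true, r is true, so Box r and r is true.
    At 3: Box r requires r at every successor {0, 2, 3}.
      At 0: r is true.
      At 2: r is true.
      At 3: r is true.
    So Box r is true at 3.

No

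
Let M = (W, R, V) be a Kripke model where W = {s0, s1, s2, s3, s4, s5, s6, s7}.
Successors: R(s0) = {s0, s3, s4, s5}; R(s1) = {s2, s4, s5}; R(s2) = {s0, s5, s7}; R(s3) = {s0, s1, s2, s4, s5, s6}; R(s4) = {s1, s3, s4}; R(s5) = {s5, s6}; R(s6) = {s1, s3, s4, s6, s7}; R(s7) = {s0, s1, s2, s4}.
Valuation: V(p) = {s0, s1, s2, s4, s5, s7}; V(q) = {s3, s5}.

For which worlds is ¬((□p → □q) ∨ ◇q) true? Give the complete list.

Let φ = ¬((□p → □q) ∨ ◇q). Evaluate φ at each world:
  s0 (successors {s0, s3, s4, s5}): φ is false.
  s1 (successors {s2, s4, s5}): φ is false.
  s2 (successors {s0, s5, s7}): φ is false.
  s3 (successors {s0, s1, s2, s4, s5, s6}): φ is false.
  s4 (successors {s1, s3, s4}): φ is false.
  s5 (successors {s5, s6}): φ is false.
  s6 (successors {s1, s3, s4, s6, s7}): φ is false.
  s7 (successors {s0, s1, s2, s4}): φ is true.
For instance, at s7:
  At s7: (□p → □q) ∨ ◇q is false, so ¬((□p → □q) ∨ ◇q) is true.
    At s7: □p → □q is false, ◇q is false, so (□p → □q) ∨ ◇q is false.
      At s7: □p is true, □q is false, so □p → □q is false.
      At s7: ◇q requires q at some successor in {s0, s1, s2, s4}.
        At s0: q is false.
        At s1: q is false.
        At s2: q is false.
        At s4: q is false.
      So ◇q is false at s7.
Satisfying worlds: {s7}

s7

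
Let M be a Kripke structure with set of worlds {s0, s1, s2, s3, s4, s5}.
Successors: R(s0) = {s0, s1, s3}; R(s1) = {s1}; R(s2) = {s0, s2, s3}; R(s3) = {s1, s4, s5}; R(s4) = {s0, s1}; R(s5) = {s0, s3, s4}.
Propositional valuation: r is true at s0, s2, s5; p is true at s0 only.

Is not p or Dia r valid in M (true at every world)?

Let φ = not p or Dia r. Evaluate φ at each world:
  s0 (successors {s0, s1, s3}): φ is true.
  s1 (successors {s1}): φ is true.
  s2 (successors {s0, s2, s3}): φ is true.
  s3 (successors {s1, s4, s5}): φ is true.
  s4 (successors {s0, s1}): φ is true.
  s5 (successors {s0, s3, s4}): φ is true.
For instance, at s3:
  At s3: not p is true, Dia r is true, so not p or Dia r is true.
    At s3: Dia r requires r at some successor in {s1, s4, s5}.
      r holds at s5, so Dia r is true at s3.

Yes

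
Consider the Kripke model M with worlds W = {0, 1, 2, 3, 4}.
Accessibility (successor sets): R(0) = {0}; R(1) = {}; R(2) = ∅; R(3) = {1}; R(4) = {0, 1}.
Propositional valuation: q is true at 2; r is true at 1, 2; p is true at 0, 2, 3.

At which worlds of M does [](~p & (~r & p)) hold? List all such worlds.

Recall that []ψ holds at a world iff ψ holds at every accessible world, and <>ψ holds iff ψ holds at some accessible world.
Let φ = [](~p & (~r & p)). Evaluate φ at each world:
  0 (successors {0}): φ is false.
  1 (successors ∅): φ is true.
  2 (successors ∅): φ is true.
  3 (successors {1}): φ is false.
  4 (successors {0, 1}): φ is false.
For instance, at 0:
  At 0: [](~p & (~r & p)) requires ~p & (~r & p) at every successor {0}.
    ~p & (~r & p) fails at 0, so [](~p & (~r & p)) is false at 0.
Satisfying worlds: {1, 2}

1, 2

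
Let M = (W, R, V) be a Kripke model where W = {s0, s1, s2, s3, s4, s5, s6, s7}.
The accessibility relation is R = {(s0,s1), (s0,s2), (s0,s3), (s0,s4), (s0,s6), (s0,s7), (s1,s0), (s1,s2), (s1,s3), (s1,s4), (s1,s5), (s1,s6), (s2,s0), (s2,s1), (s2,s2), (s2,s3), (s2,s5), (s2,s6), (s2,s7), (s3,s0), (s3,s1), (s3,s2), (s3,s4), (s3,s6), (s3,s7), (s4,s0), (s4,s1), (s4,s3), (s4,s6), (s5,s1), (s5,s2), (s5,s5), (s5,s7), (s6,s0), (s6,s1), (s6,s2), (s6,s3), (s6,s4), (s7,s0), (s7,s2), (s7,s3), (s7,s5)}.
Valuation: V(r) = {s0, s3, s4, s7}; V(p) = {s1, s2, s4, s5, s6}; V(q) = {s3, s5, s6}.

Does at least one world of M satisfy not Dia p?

No

Let φ = not Dia p. Evaluate φ at each world:
  s0 (successors {s1, s2, s3, s4, s6, s7}): φ is false.
  s1 (successors {s0, s2, s3, s4, s5, s6}): φ is false.
  s2 (successors {s0, s1, s2, s3, s5, s6, s7}): φ is false.
  s3 (successors {s0, s1, s2, s4, s6, s7}): φ is false.
  s4 (successors {s0, s1, s3, s6}): φ is false.
  s5 (successors {s1, s2, s5, s7}): φ is false.
  s6 (successors {s0, s1, s2, s3, s4}): φ is false.
  s7 (successors {s0, s2, s3, s5}): φ is false.
For instance, at s2:
  At s2: Dia p is true, so not Dia p is false.
    At s2: Dia p requires p at some successor in {s0, s1, s2, s3, s5, s6, s7}.
      p holds at s1, so Dia p is true at s2.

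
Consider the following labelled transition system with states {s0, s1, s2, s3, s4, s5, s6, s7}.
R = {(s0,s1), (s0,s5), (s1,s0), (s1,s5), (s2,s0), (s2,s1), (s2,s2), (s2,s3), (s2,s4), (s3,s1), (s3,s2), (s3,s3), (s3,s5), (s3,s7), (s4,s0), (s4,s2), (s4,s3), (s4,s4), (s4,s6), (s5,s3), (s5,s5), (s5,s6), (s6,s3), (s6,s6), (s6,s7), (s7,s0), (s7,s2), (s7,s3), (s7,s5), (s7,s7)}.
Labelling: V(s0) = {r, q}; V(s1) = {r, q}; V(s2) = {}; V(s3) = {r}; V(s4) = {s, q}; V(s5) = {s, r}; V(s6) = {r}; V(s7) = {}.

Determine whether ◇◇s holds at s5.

Yes

Recall that ◇ψ holds at a world iff ψ holds at some accessible world.
At s5: ◇◇s requires ◇s at some successor in {s3, s5, s6}.
  ◇s holds at s3, so ◇◇s is true at s5.
    At s3: ◇s requires s at some successor in {s1, s2, s3, s5, s7}.
      s holds at s5, so ◇s is true at s3.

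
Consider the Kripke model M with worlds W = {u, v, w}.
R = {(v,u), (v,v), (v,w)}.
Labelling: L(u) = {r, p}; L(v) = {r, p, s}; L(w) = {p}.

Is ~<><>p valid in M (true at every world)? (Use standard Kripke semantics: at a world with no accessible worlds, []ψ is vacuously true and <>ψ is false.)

No

Let φ = ~<><>p. Evaluate φ at each world:
  u (successors ∅): φ is true.
  v (successors {u, v, w}): φ is false.
  w (successors ∅): φ is true.
Detail at v (counterexample):
  At v: <><>p is true, so ~<><>p is false.
    At v: <><>p requires <>p at some successor in {u, v, w}.
      <>p holds at v, so <><>p is true at v.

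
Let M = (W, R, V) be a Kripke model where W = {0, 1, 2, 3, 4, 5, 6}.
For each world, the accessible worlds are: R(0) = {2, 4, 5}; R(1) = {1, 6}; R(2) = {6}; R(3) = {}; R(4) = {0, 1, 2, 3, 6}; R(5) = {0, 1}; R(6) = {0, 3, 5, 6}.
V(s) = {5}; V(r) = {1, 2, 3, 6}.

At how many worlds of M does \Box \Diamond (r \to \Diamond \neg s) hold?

Let φ = \Box \Diamond (r \to \Diamond \neg s). Evaluate φ at each world:
  0 (successors {2, 4, 5}): φ is true.
  1 (successors {1, 6}): φ is true.
  2 (successors {6}): φ is true.
  3 (successors ∅): φ is true.
  4 (successors {0, 1, 2, 3, 6}): φ is false.
  5 (successors {0, 1}): φ is true.
  6 (successors {0, 3, 5, 6}): φ is false.
For instance, at 4:
  At 4: \Box \Diamond (r \to \Diamond \neg s) requires \Diamond (r \to \Diamond \neg s) at every successor {0, 1, 2, 3, 6}.
    \Diamond (r \to \Diamond \neg s) fails at 3, so \Box \Diamond (r \to \Diamond \neg s) is false at 4.
      At 3: no accessible worlds, so \Diamond (r \to \Diamond \neg s) is false.
Satisfying worlds: {0, 1, 2, 3, 5}

5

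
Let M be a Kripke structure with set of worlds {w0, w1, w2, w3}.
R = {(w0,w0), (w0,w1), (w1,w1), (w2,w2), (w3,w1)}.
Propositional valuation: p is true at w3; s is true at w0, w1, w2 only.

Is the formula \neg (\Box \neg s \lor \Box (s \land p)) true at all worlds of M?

Yes

Recall that \Box ψ holds at a world iff ψ holds at every accessible world, and \Diamond ψ holds iff ψ holds at some accessible world.
Let φ = \neg (\Box \neg s \lor \Box (s \land p)). Evaluate φ at each world:
  w0 (successors {w0, w1}): φ is true.
  w1 (successors {w1}): φ is true.
  w2 (successors {w2}): φ is true.
  w3 (successors {w1}): φ is true.
For instance, at w0:
  At w0: \Box \neg s \lor \Box (s \land p) is false, so \neg (\Box \neg s \lor \Box (s \land p)) is true.
    At w0: \Box \neg s is false, \Box (s \land p) is false, so \Box \neg s \lor \Box (s \land p) is false.
      At w0: \Box \neg s requires \neg s at every successor {w0, w1}.
        \neg s fails at w0, so \Box \neg s is false at w0.
      At w0: \Box (s \land p) requires s \land p at every successor {w0, w1}.
        s \land p fails at w0, so \Box (s \land p) is false at w0.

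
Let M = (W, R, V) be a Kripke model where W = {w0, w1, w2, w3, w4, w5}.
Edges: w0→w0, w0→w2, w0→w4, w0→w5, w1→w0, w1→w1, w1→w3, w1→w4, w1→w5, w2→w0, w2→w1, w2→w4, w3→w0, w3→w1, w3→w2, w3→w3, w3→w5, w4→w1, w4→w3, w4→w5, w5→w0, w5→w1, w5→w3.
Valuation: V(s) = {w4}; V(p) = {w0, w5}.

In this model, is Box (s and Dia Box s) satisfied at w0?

No

At w0: Box (s and Dia Box s) requires s and Dia Box s at every successor {w0, w2, w4, w5}.
  s and Dia Box s fails at w0, so Box (s and Dia Box s) is false at w0.
    At w0: s is false, Dia Box s is false, so s and Dia Box s is false.
      At w0: Dia Box s requires Box s at some successor in {w0, w2, w4, w5}.
        At w0: Box s is false.
        At w2: Box s is false.
        At w4: Box s is false.
        At w5: Box s is false.
      So Dia Box s is false at w0.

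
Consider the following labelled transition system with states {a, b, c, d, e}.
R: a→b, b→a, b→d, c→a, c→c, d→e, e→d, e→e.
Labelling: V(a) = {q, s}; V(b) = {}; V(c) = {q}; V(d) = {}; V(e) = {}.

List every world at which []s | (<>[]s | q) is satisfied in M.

Recall that []ψ holds at a world iff ψ holds at every accessible world, and <>ψ holds iff ψ holds at some accessible world.
Let φ = []s | (<>[]s | q). Evaluate φ at each world:
  a (successors {b}): φ is true.
  b (successors {a, d}): φ is false.
  c (successors {a, c}): φ is true.
  d (successors {e}): φ is false.
  e (successors {d, e}): φ is false.
For instance, at a:
  At a: []s is false, <>[]s | q is true, so []s | (<>[]s | q) is true.
    At a: []s requires s at every successor {b}.
      s fails at b, so []s is false at a.
    At a: <>[]s is false, q is true, so <>[]s | q is true.
      At a: <>[]s requires []s at some successor in {b}.
        At b: []s is false.
      So <>[]s is false at a.
Satisfying worlds: {a, c}

a, c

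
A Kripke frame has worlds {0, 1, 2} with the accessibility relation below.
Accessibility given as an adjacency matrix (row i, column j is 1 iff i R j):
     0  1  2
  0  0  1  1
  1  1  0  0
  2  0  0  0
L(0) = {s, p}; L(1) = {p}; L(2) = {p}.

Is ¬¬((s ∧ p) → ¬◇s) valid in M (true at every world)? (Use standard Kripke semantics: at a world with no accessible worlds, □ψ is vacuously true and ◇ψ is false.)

Yes

Recall that ◇ψ holds at a world iff ψ holds at some accessible world.
Let φ = ¬¬((s ∧ p) → ¬◇s). Evaluate φ at each world:
  0 (successors {1, 2}): φ is true.
  1 (successors {0}): φ is true.
  2 (successors ∅): φ is true.
For instance, at 1:
  At 1: ¬((s ∧ p) → ¬◇s) is false, so ¬¬((s ∧ p) → ¬◇s) is true.
    At 1: (s ∧ p) → ¬◇s is true, so ¬((s ∧ p) → ¬◇s) is false.
      At 1: s ∧ p is false, ¬◇s is false, so (s ∧ p) → ¬◇s is true.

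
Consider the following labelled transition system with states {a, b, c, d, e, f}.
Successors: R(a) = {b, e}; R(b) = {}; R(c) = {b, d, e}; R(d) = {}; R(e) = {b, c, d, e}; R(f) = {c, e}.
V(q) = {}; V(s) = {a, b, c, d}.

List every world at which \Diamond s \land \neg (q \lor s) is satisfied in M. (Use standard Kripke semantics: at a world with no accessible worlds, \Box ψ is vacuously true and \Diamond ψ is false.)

Recall that \Diamond ψ holds at a world iff ψ holds at some accessible world.
Let φ = \Diamond s \land \neg (q \lor s). Evaluate φ at each world:
  a (successors {b, e}): φ is false.
  b (successors ∅): φ is false.
  c (successors {b, d, e}): φ is false.
  d (successors ∅): φ is false.
  e (successors {b, c, d, e}): φ is true.
  f (successors {c, e}): φ is true.
For instance, at c:
  At c: \Diamond s is true, \neg (q \lor s) is false, so \Diamond s \land \neg (q \lor s) is false.
    At c: \Diamond s requires s at some successor in {b, d, e}.
      s holds at b, so \Diamond s is true at c.
Satisfying worlds: {e, f}

e, f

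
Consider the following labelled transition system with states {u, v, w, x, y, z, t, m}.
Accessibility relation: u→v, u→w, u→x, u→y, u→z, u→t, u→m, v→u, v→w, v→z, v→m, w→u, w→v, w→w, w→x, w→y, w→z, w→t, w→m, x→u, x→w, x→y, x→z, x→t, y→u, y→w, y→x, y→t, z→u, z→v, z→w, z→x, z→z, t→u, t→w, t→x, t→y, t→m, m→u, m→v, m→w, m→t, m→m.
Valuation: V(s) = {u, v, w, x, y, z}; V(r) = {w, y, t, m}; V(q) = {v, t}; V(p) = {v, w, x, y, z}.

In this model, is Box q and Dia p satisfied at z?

Recall that Box ψ holds at a world iff ψ holds at every accessible world, and Dia ψ holds iff ψ holds at some accessible world.
At z: Box q is false, Dia p is true, so Box q and Dia p is false.
  At z: Box q requires q at every successor {u, v, w, x, z}.
    q fails at u, so Box q is false at z.
  At z: Dia p requires p at some successor in {u, v, w, x, z}.
    p holds at v, so Dia p is true at z.

No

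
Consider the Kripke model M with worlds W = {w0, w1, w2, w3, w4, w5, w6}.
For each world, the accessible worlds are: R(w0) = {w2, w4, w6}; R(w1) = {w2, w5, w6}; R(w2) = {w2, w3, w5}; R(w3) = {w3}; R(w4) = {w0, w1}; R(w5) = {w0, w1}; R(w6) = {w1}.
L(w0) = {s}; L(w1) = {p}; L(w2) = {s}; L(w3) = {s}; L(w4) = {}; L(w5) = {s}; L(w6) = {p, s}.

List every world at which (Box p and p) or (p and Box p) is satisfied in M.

Let φ = (Box p and p) or (p and Box p). Evaluate φ at each world:
  w0 (successors {w2, w4, w6}): φ is false.
  w1 (successors {w2, w5, w6}): φ is false.
  w2 (successors {w2, w3, w5}): φ is false.
  w3 (successors {w3}): φ is false.
  w4 (successors {w0, w1}): φ is false.
  w5 (successors {w0, w1}): φ is false.
  w6 (successors {w1}): φ is true.
For instance, at w2:
  At w2: Box p and p is false, p and Box p is false, so (Box p and p) or (p and Box p) is false.
    At w2: Box p is false, p is false, so Box p and p is false.
      At w2: Box p requires p at every successor {w2, w3, w5}.
        p fails at w2, so Box p is false at w2.
    At w2: p is false, Box p is false, so p and Box p is false.
      At w2: Box p requires p at every successor {w2, w3, w5}.
        p fails at w2, so Box p is false at w2.
Satisfying worlds: {w6}

w6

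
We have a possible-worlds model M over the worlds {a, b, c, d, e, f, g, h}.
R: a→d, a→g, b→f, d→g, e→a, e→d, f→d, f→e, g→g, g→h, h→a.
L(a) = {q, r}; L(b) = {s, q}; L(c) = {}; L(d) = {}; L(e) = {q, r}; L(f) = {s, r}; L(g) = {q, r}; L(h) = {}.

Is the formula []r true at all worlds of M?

No

Let φ = []r. Evaluate φ at each world:
  a (successors {d, g}): φ is false.
  b (successors {f}): φ is true.
  c (successors ∅): φ is true.
  d (successors {g}): φ is true.
  e (successors {a, d}): φ is false.
  f (successors {d, e}): φ is false.
  g (successors {g, h}): φ is false.
  h (successors {a}): φ is true.
Detail at a (counterexample):
  At a: []r requires r at every successor {d, g}.
    r fails at d, so []r is false at a.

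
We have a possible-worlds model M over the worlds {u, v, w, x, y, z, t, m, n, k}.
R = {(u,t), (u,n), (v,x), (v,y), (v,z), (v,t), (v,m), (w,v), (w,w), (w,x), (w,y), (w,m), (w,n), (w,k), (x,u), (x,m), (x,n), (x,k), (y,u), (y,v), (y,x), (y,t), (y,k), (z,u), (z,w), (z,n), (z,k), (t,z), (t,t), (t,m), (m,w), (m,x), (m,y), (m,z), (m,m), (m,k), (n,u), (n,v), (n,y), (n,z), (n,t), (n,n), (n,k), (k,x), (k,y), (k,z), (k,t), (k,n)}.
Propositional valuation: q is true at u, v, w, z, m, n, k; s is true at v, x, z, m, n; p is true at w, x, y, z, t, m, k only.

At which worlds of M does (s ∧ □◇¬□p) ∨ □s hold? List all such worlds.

Recall that □ψ holds at a world iff ψ holds at every accessible world, and ◇ψ holds iff ψ holds at some accessible world.
Let φ = (s ∧ □◇¬□p) ∨ □s. Evaluate φ at each world:
  u (successors {t, n}): φ is false.
  v (successors {x, y, z, t, m}): φ is true.
  w (successors {v, w, x, y, m, n, k}): φ is false.
  x (successors {u, m, n, k}): φ is true.
  y (successors {u, v, x, t, k}): φ is false.
  z (successors {u, w, n, k}): φ is true.
  t (successors {z, t, m}): φ is false.
  m (successors {w, x, y, z, m, k}): φ is true.
  n (successors {u, v, y, z, t, n, k}): φ is true.
  k (successors {x, y, z, t, n}): φ is false.
For instance, at y:
  At y: s ∧ □◇¬□p is false, □s is false, so (s ∧ □◇¬□p) ∨ □s is false.
    At y: s is false, □◇¬□p is true, so s ∧ □◇¬□p is false.
      At y: □◇¬□p requires ◇¬□p at every successor {u, v, x, t, k}.
        At u: ◇¬□p is true.
        At v: ◇¬□p is true.
        At x: ◇¬□p is true.
        At t: ◇¬□p is true.
        At k: ◇¬□p is true.
      So □◇¬□p is true at y.
    At y: □s requires s at every successor {u, v, x, t, k}.
      s fails at u, so □s is false at y.
Satisfying worlds: {v, x, z, m, n}

v, x, z, m, n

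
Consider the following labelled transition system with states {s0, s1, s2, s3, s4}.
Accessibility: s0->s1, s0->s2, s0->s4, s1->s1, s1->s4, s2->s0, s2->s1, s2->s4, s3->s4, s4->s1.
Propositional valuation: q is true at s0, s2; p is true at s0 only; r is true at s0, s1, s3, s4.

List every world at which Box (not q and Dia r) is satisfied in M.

s1, s3, s4

Let φ = Box (not q and Dia r). Evaluate φ at each world:
  s0 (successors {s1, s2, s4}): φ is false.
  s1 (successors {s1, s4}): φ is true.
  s2 (successors {s0, s1, s4}): φ is false.
  s3 (successors {s4}): φ is true.
  s4 (successors {s1}): φ is true.
For instance, at s0:
  At s0: Box (not q and Dia r) requires not q and Dia r at every successor {s1, s2, s4}.
    not q and Dia r fails at s2, so Box (not q and Dia r) is false at s0.
      At s2: not q is false, Dia r is true, so not q and Dia r is false.
Satisfying worlds: {s1, s3, s4}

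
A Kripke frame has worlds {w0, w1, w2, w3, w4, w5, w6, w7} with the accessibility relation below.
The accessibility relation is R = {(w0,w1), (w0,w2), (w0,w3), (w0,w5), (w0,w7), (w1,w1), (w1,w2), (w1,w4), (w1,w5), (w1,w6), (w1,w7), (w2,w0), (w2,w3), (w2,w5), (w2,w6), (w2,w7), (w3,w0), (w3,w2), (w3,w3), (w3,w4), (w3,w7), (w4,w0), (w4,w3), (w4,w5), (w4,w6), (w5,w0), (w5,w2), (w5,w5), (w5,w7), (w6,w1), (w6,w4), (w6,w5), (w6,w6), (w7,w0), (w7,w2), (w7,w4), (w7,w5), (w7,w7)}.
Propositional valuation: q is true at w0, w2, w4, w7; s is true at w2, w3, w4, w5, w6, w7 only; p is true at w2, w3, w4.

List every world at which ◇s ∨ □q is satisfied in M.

Let φ = ◇s ∨ □q. Evaluate φ at each world:
  w0 (successors {w1, w2, w3, w5, w7}): φ is true.
  w1 (successors {w1, w2, w4, w5, w6, w7}): φ is true.
  w2 (successors {w0, w3, w5, w6, w7}): φ is true.
  w3 (successors {w0, w2, w3, w4, w7}): φ is true.
  w4 (successors {w0, w3, w5, w6}): φ is true.
  w5 (successors {w0, w2, w5, w7}): φ is true.
  w6 (successors {w1, w4, w5, w6}): φ is true.
  w7 (successors {w0, w2, w4, w5, w7}): φ is true.
For instance, at w5:
  At w5: ◇s is true, □q is false, so ◇s ∨ □q is true.
    At w5: ◇s requires s at some successor in {w0, w2, w5, w7}.
      s holds at w2, so ◇s is true at w5.
    At w5: □q requires q at every successor {w0, w2, w5, w7}.
      q fails at w5, so □q is false at w5.
Satisfying worlds: {w0, w1, w2, w3, w4, w5, w6, w7}

w0, w1, w2, w3, w4, w5, w6, w7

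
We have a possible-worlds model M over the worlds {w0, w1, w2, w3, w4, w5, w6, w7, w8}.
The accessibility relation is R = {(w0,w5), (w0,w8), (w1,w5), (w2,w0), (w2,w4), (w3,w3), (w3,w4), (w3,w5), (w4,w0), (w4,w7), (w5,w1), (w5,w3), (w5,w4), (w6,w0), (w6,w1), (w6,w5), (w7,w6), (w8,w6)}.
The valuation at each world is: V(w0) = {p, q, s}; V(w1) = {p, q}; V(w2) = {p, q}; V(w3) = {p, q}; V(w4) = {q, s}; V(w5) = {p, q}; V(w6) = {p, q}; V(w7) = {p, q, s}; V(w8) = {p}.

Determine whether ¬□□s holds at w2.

At w2: □□s is false, so ¬□□s is true.
  At w2: □□s requires □s at every successor {w0, w4}.
    □s fails at w0, so □□s is false at w2.
      At w0: □s requires s at every successor {w5, w8}.
        s fails at w5, so □s is false at w0.

Yes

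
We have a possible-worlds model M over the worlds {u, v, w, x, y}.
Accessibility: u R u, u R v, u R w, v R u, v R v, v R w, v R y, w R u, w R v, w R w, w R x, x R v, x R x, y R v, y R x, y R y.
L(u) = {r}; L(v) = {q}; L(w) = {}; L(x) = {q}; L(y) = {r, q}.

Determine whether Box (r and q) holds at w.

No

At w: Box (r and q) requires r and q at every successor {u, v, w, x}.
  r and q fails at u, so Box (r and q) is false at w.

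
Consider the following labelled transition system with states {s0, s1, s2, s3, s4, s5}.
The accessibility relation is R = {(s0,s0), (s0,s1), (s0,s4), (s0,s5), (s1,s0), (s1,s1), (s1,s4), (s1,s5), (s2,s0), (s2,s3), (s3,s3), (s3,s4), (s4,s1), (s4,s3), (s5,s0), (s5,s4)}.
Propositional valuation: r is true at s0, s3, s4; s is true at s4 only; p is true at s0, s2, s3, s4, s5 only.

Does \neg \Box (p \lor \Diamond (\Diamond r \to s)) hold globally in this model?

Let φ = \neg \Box (p \lor \Diamond (\Diamond r \to s)). Evaluate φ at each world:
  s0 (successors {s0, s1, s4, s5}): φ is false.
  s1 (successors {s0, s1, s4, s5}): φ is false.
  s2 (successors {s0, s3}): φ is false.
  s3 (successors {s3, s4}): φ is false.
  s4 (successors {s1, s3}): φ is false.
  s5 (successors {s0, s4}): φ is false.
Detail at s0 (counterexample):
  At s0: \Box (p \lor \Diamond (\Diamond r \to s)) is true, so \neg \Box (p \lor \Diamond (\Diamond r \to s)) is false.
    At s0: \Box (p \lor \Diamond (\Diamond r \to s)) requires p \lor \Diamond (\Diamond r \to s) at every successor {s0, s1, s4, s5}.
      At s0: p \lor \Diamond (\Diamond r \to s) is true.
      At s1: p \lor \Diamond (\Diamond r \to s) is true.
      At s4: p \lor \Diamond (\Diamond r \to s) is true.
      At s5: p \lor \Diamond (\Diamond r \to s) is true.
    So \Box (p \lor \Diamond (\Diamond r \to s)) is true at s0.

No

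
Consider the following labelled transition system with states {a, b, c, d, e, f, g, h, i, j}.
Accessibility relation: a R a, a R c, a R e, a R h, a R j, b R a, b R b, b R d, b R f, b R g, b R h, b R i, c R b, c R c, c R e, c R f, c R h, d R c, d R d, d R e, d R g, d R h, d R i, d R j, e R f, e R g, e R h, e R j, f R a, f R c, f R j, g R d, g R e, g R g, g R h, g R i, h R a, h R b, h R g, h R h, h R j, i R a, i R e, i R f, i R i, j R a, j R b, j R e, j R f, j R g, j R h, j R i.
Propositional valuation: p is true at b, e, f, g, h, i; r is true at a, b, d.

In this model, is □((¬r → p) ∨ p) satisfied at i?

Yes

At i: □((¬r → p) ∨ p) requires (¬r → p) ∨ p at every successor {a, e, f, i}.
  At a: (¬r → p) ∨ p is true.
  At e: (¬r → p) ∨ p is true.
  At f: (¬r → p) ∨ p is true.
  At i: (¬r → p) ∨ p is true.
So □((¬r → p) ∨ p) is true at i.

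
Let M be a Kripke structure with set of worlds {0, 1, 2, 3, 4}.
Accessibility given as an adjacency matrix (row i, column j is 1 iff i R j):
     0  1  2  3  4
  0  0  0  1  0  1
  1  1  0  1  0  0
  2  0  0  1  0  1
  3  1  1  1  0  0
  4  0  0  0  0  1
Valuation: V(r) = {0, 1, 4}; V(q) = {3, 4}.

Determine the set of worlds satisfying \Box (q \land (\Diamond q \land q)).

Let φ = \Box (q \land (\Diamond q \land q)). Evaluate φ at each world:
  0 (successors {2, 4}): φ is false.
  1 (successors {0, 2}): φ is false.
  2 (successors {2, 4}): φ is false.
  3 (successors {0, 1, 2}): φ is false.
  4 (successors {4}): φ is true.
For instance, at 4:
  At 4: \Box (q \land (\Diamond q \land q)) requires q \land (\Diamond q \land q) at every successor {4}.
      At 4: q is true, \Diamond q \land q is true, so q \land (\Diamond q \land q) is true.
  So \Box (q \land (\Diamond q \land q)) is true at 4.
Satisfying worlds: {4}

4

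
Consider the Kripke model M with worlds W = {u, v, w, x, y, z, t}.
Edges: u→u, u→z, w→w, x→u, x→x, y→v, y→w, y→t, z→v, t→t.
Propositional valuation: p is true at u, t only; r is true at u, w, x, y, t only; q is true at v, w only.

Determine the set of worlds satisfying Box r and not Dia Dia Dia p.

v, w

Recall that Box ψ holds at a world iff ψ holds at every accessible world, and Dia ψ holds iff ψ holds at some accessible world.
Let φ = Box r and not Dia Dia Dia p. Evaluate φ at each world:
  u (successors {u, z}): φ is false.
  v (successors ∅): φ is true.
  w (successors {w}): φ is true.
  x (successors {u, x}): φ is false.
  y (successors {v, w, t}): φ is false.
  z (successors {v}): φ is false.
  t (successors {t}): φ is false.
For instance, at y:
  At y: Box r is false, not Dia Dia Dia p is false, so Box r and not Dia Dia Dia p is false.
    At y: Box r requires r at every successor {v, w, t}.
      r fails at v, so Box r is false at y.
    At y: Dia Dia Dia p is true, so not Dia Dia Dia p is false.
      At y: Dia Dia Dia p requires Dia Dia p at some successor in {v, w, t}.
        Dia Dia p holds at t, so Dia Dia Dia p is true at y.
Satisfying worlds: {v, w}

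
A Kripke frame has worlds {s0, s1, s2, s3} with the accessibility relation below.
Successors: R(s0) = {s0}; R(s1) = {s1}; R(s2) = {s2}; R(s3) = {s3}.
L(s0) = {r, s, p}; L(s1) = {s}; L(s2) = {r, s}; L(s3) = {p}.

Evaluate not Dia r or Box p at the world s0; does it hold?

Yes

At s0: not Dia r is false, Box p is true, so not Dia r or Box p is true.
  At s0: Dia r is true, so not Dia r is false.
    At s0: Dia r requires r at some successor in {s0}.
      r holds at s0, so Dia r is true at s0.
  At s0: Box p requires p at every successor {s0}.
    At s0: p is true.
  So Box p is true at s0.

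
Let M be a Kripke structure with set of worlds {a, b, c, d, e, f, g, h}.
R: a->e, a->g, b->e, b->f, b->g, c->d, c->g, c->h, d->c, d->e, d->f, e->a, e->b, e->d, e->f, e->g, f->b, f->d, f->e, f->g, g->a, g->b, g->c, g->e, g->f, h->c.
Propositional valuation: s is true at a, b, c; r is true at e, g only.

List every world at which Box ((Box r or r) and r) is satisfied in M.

Let φ = Box ((Box r or r) and r). Evaluate φ at each world:
  a (successors {e, g}): φ is true.
  b (successors {e, f, g}): φ is false.
  c (successors {d, g, h}): φ is false.
  d (successors {c, e, f}): φ is false.
  e (successors {a, b, d, f, g}): φ is false.
  f (successors {b, d, e, g}): φ is false.
  g (successors {a, b, c, e, f}): φ is false.
  h (successors {c}): φ is false.
For instance, at g:
  At g: Box ((Box r or r) and r) requires (Box r or r) and r at every successor {a, b, c, e, f}.
    (Box r or r) and r fails at a, so Box ((Box r or r) and r) is false at g.
      At a: Box r or r is true, r is false, so (Box r or r) and r is false.
Satisfying worlds: {a}

a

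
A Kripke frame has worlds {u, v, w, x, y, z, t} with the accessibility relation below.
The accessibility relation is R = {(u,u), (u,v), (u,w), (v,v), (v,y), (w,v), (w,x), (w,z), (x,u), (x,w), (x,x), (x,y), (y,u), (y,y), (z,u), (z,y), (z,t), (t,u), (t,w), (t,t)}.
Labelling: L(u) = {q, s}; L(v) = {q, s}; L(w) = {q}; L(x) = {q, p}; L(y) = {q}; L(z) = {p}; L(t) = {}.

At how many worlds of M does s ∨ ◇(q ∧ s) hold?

7

Recall that ◇ψ holds at a world iff ψ holds at some accessible world.
Let φ = s ∨ ◇(q ∧ s). Evaluate φ at each world:
  u (successors {u, v, w}): φ is true.
  v (successors {v, y}): φ is true.
  w (successors {v, x, z}): φ is true.
  x (successors {u, w, x, y}): φ is true.
  y (successors {u, y}): φ is true.
  z (successors {u, y, t}): φ is true.
  t (successors {u, w, t}): φ is true.
For instance, at y:
  At y: s is false, ◇(q ∧ s) is true, so s ∨ ◇(q ∧ s) is true.
    At y: ◇(q ∧ s) requires q ∧ s at some successor in {u, y}.
      q ∧ s holds at u, so ◇(q ∧ s) is true at y.
Satisfying worlds: {u, v, w, x, y, z, t}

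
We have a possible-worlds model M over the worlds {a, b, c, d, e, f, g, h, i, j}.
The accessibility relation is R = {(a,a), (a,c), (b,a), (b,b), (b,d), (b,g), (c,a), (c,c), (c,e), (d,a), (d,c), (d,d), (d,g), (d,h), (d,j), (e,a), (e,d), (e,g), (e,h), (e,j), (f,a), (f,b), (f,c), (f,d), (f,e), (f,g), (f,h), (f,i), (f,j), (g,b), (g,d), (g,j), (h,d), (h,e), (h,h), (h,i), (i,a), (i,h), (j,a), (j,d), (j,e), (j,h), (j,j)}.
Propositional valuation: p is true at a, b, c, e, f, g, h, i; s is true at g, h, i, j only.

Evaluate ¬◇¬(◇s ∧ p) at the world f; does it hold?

No

At f: ◇¬(◇s ∧ p) is true, so ¬◇¬(◇s ∧ p) is false.
  At f: ◇¬(◇s ∧ p) requires ¬(◇s ∧ p) at some successor in {a, b, c, d, e, g, h, i, j}.
    ¬(◇s ∧ p) holds at a, so ◇¬(◇s ∧ p) is true at f.
      At a: ◇s ∧ p is false, so ¬(◇s ∧ p) is true.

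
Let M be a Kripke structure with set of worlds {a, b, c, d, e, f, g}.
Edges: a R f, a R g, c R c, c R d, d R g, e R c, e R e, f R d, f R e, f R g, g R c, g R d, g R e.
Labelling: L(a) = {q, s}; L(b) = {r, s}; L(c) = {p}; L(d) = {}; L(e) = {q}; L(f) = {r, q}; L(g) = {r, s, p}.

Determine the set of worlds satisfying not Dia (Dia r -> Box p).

Let φ = not Dia (Dia r -> Box p). Evaluate φ at each world:
  a (successors {f, g}): φ is false.
  b (successors ∅): φ is true.
  c (successors {c, d}): φ is false.
  d (successors {g}): φ is false.
  e (successors {c, e}): φ is false.
  f (successors {d, e, g}): φ is false.
  g (successors {c, d, e}): φ is false.
For instance, at d:
  At d: Dia (Dia r -> Box p) is true, so not Dia (Dia r -> Box p) is false.
    At d: Dia (Dia r -> Box p) requires Dia r -> Box p at some successor in {g}.
      Dia r -> Box p holds at g, so Dia (Dia r -> Box p) is true at d.
Satisfying worlds: {b}

b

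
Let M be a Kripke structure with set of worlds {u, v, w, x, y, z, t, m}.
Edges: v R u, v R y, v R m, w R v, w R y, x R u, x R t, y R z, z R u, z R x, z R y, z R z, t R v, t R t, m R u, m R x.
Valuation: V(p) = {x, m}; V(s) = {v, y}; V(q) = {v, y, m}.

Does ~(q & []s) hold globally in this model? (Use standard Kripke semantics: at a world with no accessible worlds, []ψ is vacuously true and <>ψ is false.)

Yes

Let φ = ~(q & []s). Evaluate φ at each world:
  u (successors ∅): φ is true.
  v (successors {u, y, m}): φ is true.
  w (successors {v, y}): φ is true.
  x (successors {u, t}): φ is true.
  y (successors {z}): φ is true.
  z (successors {u, x, y, z}): φ is true.
  t (successors {v, t}): φ is true.
  m (successors {u, x}): φ is true.
For instance, at v:
  At v: q & []s is false, so ~(q & []s) is true.
    At v: q is true, []s is false, so q & []s is false.
      At v: []s requires s at every successor {u, y, m}.
        s fails at u, so []s is false at v.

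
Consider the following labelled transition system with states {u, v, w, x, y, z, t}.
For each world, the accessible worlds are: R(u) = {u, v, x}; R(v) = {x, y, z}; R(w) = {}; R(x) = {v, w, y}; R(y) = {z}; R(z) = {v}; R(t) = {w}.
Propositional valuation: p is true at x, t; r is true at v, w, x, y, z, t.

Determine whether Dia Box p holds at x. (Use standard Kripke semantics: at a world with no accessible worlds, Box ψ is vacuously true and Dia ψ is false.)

At x: Dia Box p requires Box p at some successor in {v, w, y}.
  Box p holds at w, so Dia Box p is true at x.
    At w: no accessible worlds, so Box p holds vacuously.

Yes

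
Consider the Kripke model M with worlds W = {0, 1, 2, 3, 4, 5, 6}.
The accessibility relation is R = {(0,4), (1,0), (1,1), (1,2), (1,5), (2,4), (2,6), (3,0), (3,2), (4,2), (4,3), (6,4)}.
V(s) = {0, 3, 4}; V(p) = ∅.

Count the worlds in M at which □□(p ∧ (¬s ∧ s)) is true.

1

Let φ = □□(p ∧ (¬s ∧ s)). Evaluate φ at each world:
  0 (successors {4}): φ is false.
  1 (successors {0, 1, 2, 5}): φ is false.
  2 (successors {4, 6}): φ is false.
  3 (successors {0, 2}): φ is false.
  4 (successors {2, 3}): φ is false.
  5 (successors ∅): φ is true.
  6 (successors {4}): φ is false.
For instance, at 4:
  At 4: □□(p ∧ (¬s ∧ s)) requires □(p ∧ (¬s ∧ s)) at every successor {2, 3}.
    □(p ∧ (¬s ∧ s)) fails at 2, so □□(p ∧ (¬s ∧ s)) is false at 4.
      At 2: □(p ∧ (¬s ∧ s)) requires p ∧ (¬s ∧ s) at every successor {4, 6}.
        p ∧ (¬s ∧ s) fails at 4, so □(p ∧ (¬s ∧ s)) is false at 2.
Satisfying worlds: {5}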